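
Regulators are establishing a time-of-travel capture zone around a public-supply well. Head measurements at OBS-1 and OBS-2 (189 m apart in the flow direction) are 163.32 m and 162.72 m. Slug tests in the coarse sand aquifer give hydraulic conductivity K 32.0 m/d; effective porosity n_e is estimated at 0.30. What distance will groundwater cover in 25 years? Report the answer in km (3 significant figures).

3.09 km

Hydraulic gradient i = (163.32 − 162.72) / 189 = 0.60 / 189 = 0.003175
Specific discharge q = 32.0 × 0.003175 = 0.1016 m/d
v = Ki/n = 32.0·0.003175/0.30 = 0.3386 m/d
T = 25 yr × 365 = 9125 d
L = v × T = 0.3386 × 9125 = 3090 m
   = 3.09 km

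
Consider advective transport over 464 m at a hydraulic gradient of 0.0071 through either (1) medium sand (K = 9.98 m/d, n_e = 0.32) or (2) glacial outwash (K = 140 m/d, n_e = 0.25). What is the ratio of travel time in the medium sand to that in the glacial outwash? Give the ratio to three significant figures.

Unit 1 (medium sand): v = 9.98×0.0071/0.32 = 0.2214 m/d, t = 464/0.2214 = 2095 d
Unit 2 (glacial outwash): v = 140×0.0071/0.25 = 3.976 m/d, t = 464/3.976 = 116.7 d
t(medium sand) / t(glacial outwash) = 2095/116.7 = 18.0

18.0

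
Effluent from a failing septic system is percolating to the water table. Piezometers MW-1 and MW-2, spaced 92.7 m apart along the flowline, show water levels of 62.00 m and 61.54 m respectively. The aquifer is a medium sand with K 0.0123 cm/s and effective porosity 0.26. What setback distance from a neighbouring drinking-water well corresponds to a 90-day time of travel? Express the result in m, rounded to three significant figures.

18.3 m

Hydraulic gradient i = (62.00 − 61.54) / 92.7 = 0.46 / 92.7 = 0.004962
K = 0.0123 cm/s × 864 = 10.63 m/d
Darcy flux q = K·i = 10.63 × 0.004962 = 0.05273 m/d
Seepage velocity v = q / n = 0.05273 / 0.26 = 0.2028 m/d
L = v × T = 0.2028 × 90 = 18.25 m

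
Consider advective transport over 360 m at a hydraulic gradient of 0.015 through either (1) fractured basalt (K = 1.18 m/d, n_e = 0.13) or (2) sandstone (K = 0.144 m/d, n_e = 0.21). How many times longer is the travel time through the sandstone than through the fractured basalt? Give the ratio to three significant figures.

Unit 1 (fractured basalt): v = 1.18×0.015/0.13 = 0.1362 m/d, t = 360/0.1362 = 2644 d
Unit 2 (sandstone): v = 0.144×0.015/0.21 = 0.01029 m/d, t = 360/0.01029 = 35000 d
t(sandstone) / t(fractured basalt) = 35000/2644 = 13.2

13.2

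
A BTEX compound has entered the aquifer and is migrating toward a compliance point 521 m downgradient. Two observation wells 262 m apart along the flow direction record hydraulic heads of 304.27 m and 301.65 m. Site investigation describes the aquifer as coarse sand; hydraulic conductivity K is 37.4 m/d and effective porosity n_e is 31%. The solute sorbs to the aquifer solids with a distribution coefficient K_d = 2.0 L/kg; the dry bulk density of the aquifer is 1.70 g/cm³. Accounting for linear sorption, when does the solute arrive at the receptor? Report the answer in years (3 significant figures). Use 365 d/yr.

14.2 years

Hydraulic gradient i = (304.27 − 301.65) / 262 = 2.62 / 262 = 0.01000
q = Ki = 37.4 × 0.01000 = 0.3740 m/d
v = Ki/n = 37.4·0.01000/0.31 = 1.206 m/d
Retardation R = 1 + ρ_b·K_d/n = 1 + 1.70×2.0/0.31 = 11.97
Contaminant velocity v_c = v/R = 1.206/11.97 = 0.1008 m/d
t = L/v_c = 521/0.1008 = 5168 d
   = 5168/365 = 14.2 yr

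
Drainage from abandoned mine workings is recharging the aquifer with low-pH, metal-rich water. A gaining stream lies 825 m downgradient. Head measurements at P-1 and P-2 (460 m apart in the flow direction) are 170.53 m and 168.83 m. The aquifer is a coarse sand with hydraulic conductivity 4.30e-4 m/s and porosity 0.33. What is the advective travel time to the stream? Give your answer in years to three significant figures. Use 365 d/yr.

Hydraulic gradient i = (170.53 − 168.83) / 460 = 1.70 / 460 = 0.003696
K = 4.30e-4 m/s × 86400 s/d = 37.15 m/d
Specific discharge q = 37.15 × 0.003696 = 0.1373 m/d
Average linear velocity = 0.1373 / 0.33 = 0.4161 m/d
t = L / v = 825 / 0.4161 = 1983 d
   = 1983 / 365 = 5.43 yr

5.43 years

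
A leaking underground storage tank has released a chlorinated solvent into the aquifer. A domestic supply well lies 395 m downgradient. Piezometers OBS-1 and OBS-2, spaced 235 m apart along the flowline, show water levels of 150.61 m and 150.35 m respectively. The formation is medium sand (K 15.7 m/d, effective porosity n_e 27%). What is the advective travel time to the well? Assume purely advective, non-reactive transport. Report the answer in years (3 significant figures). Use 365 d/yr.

Hydraulic gradient i = (150.61 − 150.35) / 235 = 0.26 / 235 = 0.001106
q = Ki = 15.7 × 0.001106 = 0.01737 m/d
v_s = q/n_e = 0.01737/0.27 = 0.06433 m/d
t = L / v = 395 / 0.06433 = 6140 d
   = 6140 / 365 = 16.8 yr

16.8 years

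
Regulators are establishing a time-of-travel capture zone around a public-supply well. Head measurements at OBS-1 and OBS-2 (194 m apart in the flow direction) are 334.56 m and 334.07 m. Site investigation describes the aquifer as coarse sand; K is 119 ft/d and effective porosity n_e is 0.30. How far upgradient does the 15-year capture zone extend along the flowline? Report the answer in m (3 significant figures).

Hydraulic gradient i = (334.56 − 334.07) / 194 = 0.49 / 194 = 0.002526
K = 119 ft/d × 0.3048 = 36.27 m/d
Darcy flux q = K·i = 36.27 × 0.002526 = 0.09161 m/d
Average linear velocity = 0.09161 / 0.30 = 0.3054 m/d
T = 15 yr × 365 = 5475 d
L = v × T = 0.3054 × 5475 = 1672 m

1670 m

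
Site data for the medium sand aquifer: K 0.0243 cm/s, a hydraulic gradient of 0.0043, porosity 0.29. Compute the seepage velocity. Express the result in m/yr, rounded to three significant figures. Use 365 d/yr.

K = 0.0243 cm/s × 864 = 21.00 m/d
q = Ki = 21.00 × 0.0043 = 0.09028 m/d
Seepage velocity v = q / n = 0.09028 / 0.29 = 0.3113 m/d
   = 0.3113 × 365 = 114 m/yr

114 m/yr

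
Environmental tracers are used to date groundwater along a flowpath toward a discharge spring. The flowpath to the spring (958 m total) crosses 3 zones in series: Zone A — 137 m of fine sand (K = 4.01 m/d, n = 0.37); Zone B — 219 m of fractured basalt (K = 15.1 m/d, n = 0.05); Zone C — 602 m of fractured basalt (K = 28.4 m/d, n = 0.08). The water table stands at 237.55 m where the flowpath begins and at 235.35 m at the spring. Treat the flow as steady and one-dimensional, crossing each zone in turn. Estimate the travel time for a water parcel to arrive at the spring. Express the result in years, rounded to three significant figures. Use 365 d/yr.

9.55 years

Total head drop ΔH = 237.55 − 235.35 = 2.20 m
Steady 1-D flow in series ⇒ the Darcy flux q is identical in every zone and the zone head losses add (resistances L/K in series).
Σ(L/K) = 137/4.01 + 219/15.1 + 602/28.4 = 34.16 + 14.50 + 21.20 = 69.87 d
q = ΔH / Σ(L/K) = 2.20 / 69.87 = 0.03149 m/d (same in every zone)
Zone A: v = q/n = 0.03149/0.37 = 0.08511 m/d → t_A = 137/0.08511 = 1610 d
Zone B: v = q/n = 0.03149/0.05 = 0.6298 m/d → t_B = 219/0.6298 = 347.7 d
Zone C: v = q/n = 0.03149/0.08 = 0.3936 m/d → t_C = 602/0.3936 = 1529 d
Total t = 1610 + 347.7 + 1529 = 3487 d
   = 3487 / 365 = 9.55 yr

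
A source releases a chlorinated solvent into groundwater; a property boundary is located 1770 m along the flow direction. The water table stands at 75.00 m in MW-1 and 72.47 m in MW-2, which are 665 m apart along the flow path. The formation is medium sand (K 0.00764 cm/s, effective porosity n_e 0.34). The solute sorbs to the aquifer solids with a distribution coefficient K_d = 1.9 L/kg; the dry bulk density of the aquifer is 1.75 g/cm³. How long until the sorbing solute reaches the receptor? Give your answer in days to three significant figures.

Hydraulic gradient i = (75.00 − 72.47) / 665 = 2.53 / 665 = 0.003805
K = 0.00764 cm/s × 864 = 6.601 m/d
Specific discharge q = 6.601 × 0.003805 = 0.02511 m/d
v = Ki/n = 6.601·0.003805/0.34 = 0.07386 m/d
Retardation R = 1 + ρ_b·K_d/n = 1 + 1.75×1.9/0.34 = 10.78
Contaminant velocity v_c = v/R = 0.07386/10.78 = 0.006852 m/d
t = L/v_c = 1770/0.006852 = 258300 d

258000 days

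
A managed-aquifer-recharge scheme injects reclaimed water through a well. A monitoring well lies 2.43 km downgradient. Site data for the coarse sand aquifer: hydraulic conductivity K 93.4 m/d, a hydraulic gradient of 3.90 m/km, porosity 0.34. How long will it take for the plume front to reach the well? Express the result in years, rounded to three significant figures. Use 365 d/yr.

Darcy flux q = K·i = 93.4 × 0.0039 = 0.3643 m/d
v = Ki/n = 93.4·0.0039/0.34 = 1.071 m/d
L = 2.43 km = 2430 m
t = L / v = 2430 / 1.071 = 2268 d
   = 2268 / 365 = 6.21 yr

6.21 years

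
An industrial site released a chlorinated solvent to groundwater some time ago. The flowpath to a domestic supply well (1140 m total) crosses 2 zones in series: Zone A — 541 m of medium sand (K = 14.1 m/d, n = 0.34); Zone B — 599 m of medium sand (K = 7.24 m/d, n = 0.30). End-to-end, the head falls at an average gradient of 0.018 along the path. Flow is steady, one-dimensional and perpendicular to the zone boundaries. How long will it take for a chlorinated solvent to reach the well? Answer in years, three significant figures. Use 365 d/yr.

Steady 1-D flow in series ⇒ the Darcy flux q is identical in every zone and the zone head losses add (resistances L/K in series).
Σ(L/K) = 541/14.1 + 599/7.24 = 38.37 + 82.73 = 121.1 d
K_eq = L_total / Σ(L/K) = 1140 / 121.1 = 9.413 m/d
q = K_eq · i = 9.413 × 0.018 = 0.1694 m/d (same in every zone)
Zone A: v = q/n = 0.1694/0.34 = 0.4984 m/d → t_A = 541/0.4984 = 1086 d
Zone B: v = q/n = 0.1694/0.30 = 0.5648 m/d → t_B = 599/0.5648 = 1061 d
Total t = 1086 + 1061 = 2146 d
   = 2146 / 365 = 5.88 yr

5.88 years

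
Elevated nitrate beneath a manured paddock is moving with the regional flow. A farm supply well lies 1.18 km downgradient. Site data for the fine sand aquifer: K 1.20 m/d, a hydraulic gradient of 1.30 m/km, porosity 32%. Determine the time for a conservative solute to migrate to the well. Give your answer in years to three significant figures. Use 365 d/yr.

Darcy flux q = K·i = 1.20 × 0.0013 = 0.001560 m/d
Seepage velocity v = q / n = 0.001560 / 0.32 = 0.004875 m/d
L = 1.18 km = 1180 m
t = L / v = 1180 / 0.004875 = 242100 d
   = 242100 / 365 = 663 yr

663 years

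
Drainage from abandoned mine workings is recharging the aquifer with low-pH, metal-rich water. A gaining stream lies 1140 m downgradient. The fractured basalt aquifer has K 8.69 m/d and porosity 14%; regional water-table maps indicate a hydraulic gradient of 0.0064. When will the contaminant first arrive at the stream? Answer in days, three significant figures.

2870 days

Specific discharge q = 8.69 × 0.0064 = 0.05562 m/d
Average linear velocity = 0.05562 / 0.14 = 0.3973 m/d
t = L / v = 1140 / 0.3973 = 2870 d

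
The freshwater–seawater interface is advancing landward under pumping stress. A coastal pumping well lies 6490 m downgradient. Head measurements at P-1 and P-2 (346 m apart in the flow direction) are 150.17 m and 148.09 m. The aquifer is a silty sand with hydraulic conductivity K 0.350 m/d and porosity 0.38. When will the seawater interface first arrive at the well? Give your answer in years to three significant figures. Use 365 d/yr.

3210 years

Hydraulic gradient i = (150.17 − 148.09) / 346 = 2.08 / 346 = 0.006012
q = Ki = 0.350 × 0.006012 = 0.002104 m/d
Average linear velocity = 0.002104 / 0.38 = 0.005537 m/d
t = L / v = 6490 / 0.005537 = 1.172e6 d
   = 1.172e6 / 365 = 3210 yr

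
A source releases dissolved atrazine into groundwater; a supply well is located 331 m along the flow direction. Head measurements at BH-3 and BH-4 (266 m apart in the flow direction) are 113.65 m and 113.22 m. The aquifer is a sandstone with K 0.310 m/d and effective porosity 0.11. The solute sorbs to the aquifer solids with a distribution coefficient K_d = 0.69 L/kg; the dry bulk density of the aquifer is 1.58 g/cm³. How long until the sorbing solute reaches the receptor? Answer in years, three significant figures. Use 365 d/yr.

Hydraulic gradient i = (113.65 − 113.22) / 266 = 0.43 / 266 = 0.001617
Specific discharge q = 0.310 × 0.001617 = 5.011e-4 m/d
v_s = q/n_e = 5.011e-4/0.11 = 0.004556 m/d
Retardation R = 1 + ρ_b·K_d/n = 1 + 1.58×0.69/0.11 = 10.91
Contaminant velocity v_c = v/R = 0.004556/10.91 = 4.175e-4 m/d
t = L/v_c = 331/4.175e-4 = 792700 d
   = 792700/365 = 2170 yr

2170 years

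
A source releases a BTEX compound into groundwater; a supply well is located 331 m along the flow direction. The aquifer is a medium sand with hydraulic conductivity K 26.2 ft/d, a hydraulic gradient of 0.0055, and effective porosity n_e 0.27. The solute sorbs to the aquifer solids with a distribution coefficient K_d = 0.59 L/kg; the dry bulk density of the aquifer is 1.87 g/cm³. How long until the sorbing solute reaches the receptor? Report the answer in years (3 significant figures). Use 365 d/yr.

K = 26.2 ft/d × 0.3048 = 7.986 m/d
q = Ki = 7.986 × 0.0055 = 0.04392 m/d
Average linear velocity = 0.04392 / 0.27 = 0.1627 m/d
Retardation R = 1 + ρ_b·K_d/n = 1 + 1.87×0.59/0.27 = 5.086
Contaminant velocity v_c = v/R = 0.1627/5.086 = 0.03198 m/d
t = L/v_c = 331/0.03198 = 10350 d
   = 10350/365 = 28.4 yr

28.4 years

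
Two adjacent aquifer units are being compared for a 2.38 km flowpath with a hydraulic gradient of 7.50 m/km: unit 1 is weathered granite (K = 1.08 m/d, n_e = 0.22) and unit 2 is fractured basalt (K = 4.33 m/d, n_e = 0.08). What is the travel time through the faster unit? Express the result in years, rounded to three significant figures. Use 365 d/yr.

16.1 years

Unit 1 (weathered granite): v = 1.08×0.0075/0.22 = 0.03682 m/d, t = 2380/0.03682 = 64640 d
Unit 2 (fractured basalt): v = 4.33×0.0075/0.08 = 0.4059 m/d, t = 2380/0.4059 = 5863 d
Faster: 5863 d / 365 = 16.1 yr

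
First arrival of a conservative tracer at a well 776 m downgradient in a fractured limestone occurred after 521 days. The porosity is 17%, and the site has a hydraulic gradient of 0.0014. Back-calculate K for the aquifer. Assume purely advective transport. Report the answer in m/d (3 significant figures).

181 m/d

v = L / t = 776 / 521 = 1.489 m/d
K = v · n / i = 1.489 × 0.17 / 0.0014 = 181 m/d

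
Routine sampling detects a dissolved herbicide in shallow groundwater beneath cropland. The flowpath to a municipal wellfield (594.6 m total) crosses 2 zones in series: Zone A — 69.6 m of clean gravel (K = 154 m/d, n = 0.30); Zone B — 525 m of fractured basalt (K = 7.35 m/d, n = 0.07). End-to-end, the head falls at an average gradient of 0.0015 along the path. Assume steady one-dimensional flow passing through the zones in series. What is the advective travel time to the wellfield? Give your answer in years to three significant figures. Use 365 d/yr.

12.7 years

Steady 1-D flow in series ⇒ the Darcy flux q is identical in every zone and the zone head losses add (resistances L/K in series).
Σ(L/K) = 69.6/154 + 525/7.35 = 0.4519 + 71.43 = 71.88 d
K_eq = L_total / Σ(L/K) = 594.6 / 71.88 = 8.272 m/d
q = K_eq · i = 8.272 × 0.0015 = 0.01241 m/d (same in every zone)
Zone A: v = q/n = 0.01241/0.30 = 0.04136 m/d → t_A = 69.6/0.04136 = 1683 d
Zone B: v = q/n = 0.01241/0.07 = 0.1773 m/d → t_B = 525/0.1773 = 2962 d
Total t = 1683 + 2962 = 4645 d
   = 4645 / 365 = 12.7 yr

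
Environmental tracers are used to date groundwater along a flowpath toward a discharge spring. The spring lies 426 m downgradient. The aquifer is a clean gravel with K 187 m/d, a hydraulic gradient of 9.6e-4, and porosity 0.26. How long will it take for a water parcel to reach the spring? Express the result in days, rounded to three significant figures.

Specific discharge q = 187 × 9.6e-4 = 0.1795 m/d
Seepage velocity v = q / n = 0.1795 / 0.26 = 0.6905 m/d
t = L / v = 426 / 0.6905 = 617.0 d

617 days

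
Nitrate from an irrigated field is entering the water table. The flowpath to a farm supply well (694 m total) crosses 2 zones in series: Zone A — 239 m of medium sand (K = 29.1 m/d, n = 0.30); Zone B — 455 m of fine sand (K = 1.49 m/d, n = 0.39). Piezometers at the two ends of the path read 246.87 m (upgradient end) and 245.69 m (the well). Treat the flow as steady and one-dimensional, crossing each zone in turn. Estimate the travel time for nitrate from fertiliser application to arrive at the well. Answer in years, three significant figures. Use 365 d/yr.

Total head drop ΔH = 246.87 − 245.69 = 1.18 m
Continuity: the same q passes through each zone, so ΔH = q·Σ(L_j/K_j) — the zones act as resistances in series.
Σ(L/K) = 239/29.1 + 455/1.49 = 8.213 + 305.4 = 313.6 d
q = ΔH / Σ(L/K) = 1.18 / 313.6 = 0.003763 m/d (same in every zone)
Zone A: v = q/n = 0.003763/0.30 = 0.01254 m/d → t_A = 239/0.01254 = 19050 d
Zone B: v = q/n = 0.003763/0.39 = 0.009649 m/d → t_B = 455/0.009649 = 47160 d
Total t = 19050 + 47160 = 66210 d
   = 66210 / 365 = 181 yr

181 years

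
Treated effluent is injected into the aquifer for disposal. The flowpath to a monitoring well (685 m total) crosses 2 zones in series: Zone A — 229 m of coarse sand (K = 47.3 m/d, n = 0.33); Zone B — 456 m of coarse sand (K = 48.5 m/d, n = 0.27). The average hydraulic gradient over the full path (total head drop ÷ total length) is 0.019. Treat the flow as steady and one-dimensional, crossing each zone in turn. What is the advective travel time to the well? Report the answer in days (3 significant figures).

For zones in series the flux q is common to all zones; the equivalent conductivity is the harmonic (thickness-weighted) mean, K_eq = L_total / Σ(L_j/K_j).
Σ(L/K) = 229/47.3 + 456/48.5 = 4.841 + 9.402 = 14.24 d
K_eq = L_total / Σ(L/K) = 685 / 14.24 = 48.09 m/d
q = K_eq · i = 48.09 × 0.019 = 0.9138 m/d (same in every zone)
Zone A: v = q/n = 0.9138/0.33 = 2.769 m/d → t_A = 229/2.769 = 82.70 d
Zone B: v = q/n = 0.9138/0.27 = 3.384 m/d → t_B = 456/3.384 = 134.7 d
Total t = 82.70 + 134.7 = 217.4 d

217 days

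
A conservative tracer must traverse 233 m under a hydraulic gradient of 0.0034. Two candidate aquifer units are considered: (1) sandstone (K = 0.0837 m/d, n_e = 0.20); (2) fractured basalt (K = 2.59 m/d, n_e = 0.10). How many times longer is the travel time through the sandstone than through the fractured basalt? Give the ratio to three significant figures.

61.9

Unit 1 (sandstone): v = 0.0837×0.0034/0.20 = 0.001423 m/d, t = 233/0.001423 = 163800 d
Unit 2 (fractured basalt): v = 2.59×0.0034/0.10 = 0.08806 m/d, t = 233/0.08806 = 2646 d
t(sandstone) / t(fractured basalt) = 163800/2646 = 61.9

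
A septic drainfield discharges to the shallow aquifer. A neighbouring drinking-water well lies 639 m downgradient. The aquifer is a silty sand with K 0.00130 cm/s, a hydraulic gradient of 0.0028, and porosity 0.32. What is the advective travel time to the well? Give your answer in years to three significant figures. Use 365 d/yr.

178 years

K = 0.00130 cm/s × 864 = 1.123 m/d
Specific discharge q = 1.123 × 0.0028 = 0.003145 m/d
v_s = q/n_e = 0.003145/0.32 = 0.009828 m/d
t = L / v = 639 / 0.009828 = 65020 d
   = 65020 / 365 = 178 yr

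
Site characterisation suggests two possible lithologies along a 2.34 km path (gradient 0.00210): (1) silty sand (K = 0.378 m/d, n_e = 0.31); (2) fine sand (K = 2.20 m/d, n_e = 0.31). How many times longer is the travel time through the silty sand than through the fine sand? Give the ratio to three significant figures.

5.82

Unit 1 (silty sand): v = 0.378×0.0021/0.31 = 0.002561 m/d, t = 2340/0.002561 = 913800 d
Unit 2 (fine sand): v = 2.20×0.0021/0.31 = 0.01490 m/d, t = 2340/0.01490 = 157000 d
t(silty sand) / t(fine sand) = 913800/157000 = 5.82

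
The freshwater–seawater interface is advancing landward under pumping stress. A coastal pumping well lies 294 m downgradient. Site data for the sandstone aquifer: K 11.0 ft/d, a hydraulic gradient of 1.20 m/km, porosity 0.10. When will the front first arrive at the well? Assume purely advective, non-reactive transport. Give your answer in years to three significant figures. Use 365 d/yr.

20.0 years

K = 11.0 ft/d × 0.3048 = 3.353 m/d
Specific discharge q = 3.353 × 0.0012 = 0.004023 m/d
v = Ki/n = 3.353·0.0012/0.10 = 0.04023 m/d
t = L / v = 294 / 0.04023 = 7307 d
   = 7307 / 365 = 20.0 yr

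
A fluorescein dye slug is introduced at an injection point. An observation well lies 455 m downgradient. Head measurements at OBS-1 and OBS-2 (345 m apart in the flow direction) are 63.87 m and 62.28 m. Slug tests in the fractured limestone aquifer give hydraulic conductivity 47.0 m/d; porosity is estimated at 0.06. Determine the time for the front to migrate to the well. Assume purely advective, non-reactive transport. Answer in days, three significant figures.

Hydraulic gradient i = (63.87 − 62.28) / 345 = 1.59 / 345 = 0.004609
Darcy flux q = K·i = 47.0 × 0.004609 = 0.2166 m/d
v = Ki/n = 47.0·0.004609/0.06 = 3.610 m/d
t = L / v = 455 / 3.610 = 126.0 d

126 days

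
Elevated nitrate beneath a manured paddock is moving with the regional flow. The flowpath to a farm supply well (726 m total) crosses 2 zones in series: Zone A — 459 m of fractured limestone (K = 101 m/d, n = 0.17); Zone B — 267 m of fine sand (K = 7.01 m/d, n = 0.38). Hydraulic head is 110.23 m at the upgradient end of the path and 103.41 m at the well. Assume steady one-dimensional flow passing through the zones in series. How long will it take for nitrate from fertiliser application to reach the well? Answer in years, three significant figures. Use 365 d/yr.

3.07 years

Total head drop ΔH = 110.23 − 103.41 = 6.82 m
Continuity: the same q passes through each zone, so ΔH = q·Σ(L_j/K_j) — the zones act as resistances in series.
Σ(L/K) = 459/101 + 267/7.01 = 4.545 + 38.09 = 42.63 d
q = ΔH / Σ(L/K) = 6.82 / 42.63 = 0.1600 m/d (same in every zone)
Zone A: v = q/n = 0.1600/0.17 = 0.9410 m/d → t_A = 459/0.9410 = 487.8 d
Zone B: v = q/n = 0.1600/0.38 = 0.4210 m/d → t_B = 267/0.4210 = 634.2 d
Total t = 487.8 + 634.2 = 1122 d
   = 1122 / 365 = 3.07 yr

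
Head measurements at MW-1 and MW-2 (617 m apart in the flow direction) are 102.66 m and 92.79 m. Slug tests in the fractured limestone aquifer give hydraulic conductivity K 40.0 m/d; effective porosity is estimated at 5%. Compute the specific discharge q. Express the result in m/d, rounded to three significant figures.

Hydraulic gradient i = (102.66 − 92.79) / 617 = 9.87 / 617 = 0.01600
Specific discharge q = 40.0 × 0.01600 = 0.6399 m/d

0.640 m/d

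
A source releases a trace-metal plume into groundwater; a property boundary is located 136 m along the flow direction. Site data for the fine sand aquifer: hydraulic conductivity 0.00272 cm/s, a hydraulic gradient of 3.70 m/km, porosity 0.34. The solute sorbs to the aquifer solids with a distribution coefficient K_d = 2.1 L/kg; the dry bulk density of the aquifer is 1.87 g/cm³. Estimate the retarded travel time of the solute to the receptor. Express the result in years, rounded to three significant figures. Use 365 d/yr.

183 years

K = 0.00272 cm/s × 864 = 2.350 m/d
Darcy flux q = K·i = 2.350 × 0.0037 = 0.008695 m/d
Seepage velocity v = q / n = 0.008695 / 0.34 = 0.02557 m/d
Retardation R = 1 + ρ_b·K_d/n = 1 + 1.87×2.1/0.34 = 12.55
Contaminant velocity v_c = v/R = 0.02557/12.55 = 0.002038 m/d
t = L/v_c = 136/0.002038 = 66740 d
   = 66740/365 = 183 yr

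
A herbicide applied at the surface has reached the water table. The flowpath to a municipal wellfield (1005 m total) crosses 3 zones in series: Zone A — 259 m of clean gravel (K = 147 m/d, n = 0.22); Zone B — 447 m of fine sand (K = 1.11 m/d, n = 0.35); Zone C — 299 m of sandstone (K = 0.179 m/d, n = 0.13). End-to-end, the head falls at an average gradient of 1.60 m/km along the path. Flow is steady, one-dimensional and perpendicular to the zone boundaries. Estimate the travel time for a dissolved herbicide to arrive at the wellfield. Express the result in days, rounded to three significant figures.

For zones in series the flux q is common to all zones; the equivalent conductivity is the harmonic (thickness-weighted) mean, K_eq = L_total / Σ(L_j/K_j).
Σ(L/K) = 259/147 + 447/1.11 + 299/0.179 = 1.762 + 402.7 + 1670 = 2075 d
K_eq = L_total / Σ(L/K) = 1005 / 2075 = 0.4844 m/d
q = K_eq · i = 0.4844 × 0.0016 = 7.750e-4 m/d (same in every zone)
Zone A: v = q/n = 7.750e-4/0.22 = 0.003523 m/d → t_A = 259/0.003523 = 73520 d
Zone B: v = q/n = 7.750e-4/0.35 = 0.002214 m/d → t_B = 447/0.002214 = 201900 d
Zone C: v = q/n = 7.750e-4/0.13 = 0.005961 m/d → t_C = 299/0.005961 = 50160 d
Total t = 73520 + 201900 + 50160 = 325600 d

326000 days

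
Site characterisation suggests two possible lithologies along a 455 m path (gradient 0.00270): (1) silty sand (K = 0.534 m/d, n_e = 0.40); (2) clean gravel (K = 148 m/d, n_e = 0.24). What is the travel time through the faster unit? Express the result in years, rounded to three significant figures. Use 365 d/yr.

Unit 1 (silty sand): v = 0.534×0.0027/0.40 = 0.003605 m/d, t = 455/0.003605 = 126200 d
Unit 2 (clean gravel): v = 148×0.0027/0.24 = 1.665 m/d, t = 455/1.665 = 273.3 d
Faster: 273.3 d / 365 = 0.749 yr

0.749 years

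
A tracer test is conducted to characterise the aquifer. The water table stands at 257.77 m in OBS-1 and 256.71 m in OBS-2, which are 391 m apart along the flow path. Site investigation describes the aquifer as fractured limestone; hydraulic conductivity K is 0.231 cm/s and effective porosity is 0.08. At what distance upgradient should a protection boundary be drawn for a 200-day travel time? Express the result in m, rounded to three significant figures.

Hydraulic gradient i = (257.77 − 256.71) / 391 = 1.06 / 391 = 0.002711
K = 0.231 cm/s × 864 = 199.6 m/d
q = Ki = 199.6 × 0.002711 = 0.5411 m/d
Seepage velocity v = q / n = 0.5411 / 0.08 = 6.763 m/d
L = v × T = 6.763 × 200 = 1353 m

1350 m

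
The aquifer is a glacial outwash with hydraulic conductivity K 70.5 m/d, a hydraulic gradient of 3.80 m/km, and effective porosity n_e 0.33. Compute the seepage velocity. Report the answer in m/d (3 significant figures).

0.812 m/d

q = Ki = 70.5 × 0.0038 = 0.2679 m/d
v_s = q/n_e = 0.2679/0.33 = 0.8118 m/d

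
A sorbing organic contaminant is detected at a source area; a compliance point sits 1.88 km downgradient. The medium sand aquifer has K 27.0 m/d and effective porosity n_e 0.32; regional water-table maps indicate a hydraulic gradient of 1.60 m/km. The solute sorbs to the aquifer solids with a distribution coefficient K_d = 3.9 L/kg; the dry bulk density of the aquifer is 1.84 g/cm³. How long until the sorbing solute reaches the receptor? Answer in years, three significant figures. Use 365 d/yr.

894 years

q = Ki = 27.0 × 0.0016 = 0.04320 m/d
v_s = q/n_e = 0.04320/0.32 = 0.1350 m/d
Retardation R = 1 + ρ_b·K_d/n = 1 + 1.84×3.9/0.32 = 23.43
Contaminant velocity v_c = v/R = 0.1350/23.43 = 0.005763 m/d
L = 1.88 km = 1880 m
t = L/v_c = 1880/0.005763 = 326200 d
   = 326200/365 = 894 yr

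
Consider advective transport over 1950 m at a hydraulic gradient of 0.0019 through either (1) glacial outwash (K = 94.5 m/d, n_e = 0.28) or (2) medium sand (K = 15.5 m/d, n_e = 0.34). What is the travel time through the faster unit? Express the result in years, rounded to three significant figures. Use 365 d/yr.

Unit 1 (glacial outwash): v = 94.5×0.0019/0.28 = 0.6412 m/d, t = 1950/0.6412 = 3041 d
Unit 2 (medium sand): v = 15.5×0.0019/0.34 = 0.08662 m/d, t = 1950/0.08662 = 22510 d
Faster: 3041 d / 365 = 8.33 yr

8.33 years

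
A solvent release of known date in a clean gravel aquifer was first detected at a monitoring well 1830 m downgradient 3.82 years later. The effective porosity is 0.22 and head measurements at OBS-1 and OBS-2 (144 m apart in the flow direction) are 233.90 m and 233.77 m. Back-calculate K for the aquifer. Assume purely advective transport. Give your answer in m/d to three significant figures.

320 m/d

Hydraulic gradient i = (233.90 − 233.77) / 144 = 0.13 / 144 = 9.028e-4
t = 3.82 years = 1394 d
v = L / t = 1830 / 1394 = 1.312 m/d
K = v · n / i = 1.312 × 0.22 / 9.028e-4 = 320 m/d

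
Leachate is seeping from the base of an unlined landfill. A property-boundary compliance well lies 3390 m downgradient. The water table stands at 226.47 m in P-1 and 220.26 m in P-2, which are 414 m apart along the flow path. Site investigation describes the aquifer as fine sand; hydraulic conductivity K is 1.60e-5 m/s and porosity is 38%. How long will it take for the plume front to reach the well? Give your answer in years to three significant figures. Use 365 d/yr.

Hydraulic gradient i = (226.47 − 220.26) / 414 = 6.21 / 414 = 0.01500
K = 1.60e-5 m/s × 86400 s/d = 1.382 m/d
q = Ki = 1.382 × 0.01500 = 0.02074 m/d
Seepage velocity v = q / n = 0.02074 / 0.38 = 0.05457 m/d
t = L / v = 3390 / 0.05457 = 62120 d
   = 62120 / 365 = 170 yr

170 years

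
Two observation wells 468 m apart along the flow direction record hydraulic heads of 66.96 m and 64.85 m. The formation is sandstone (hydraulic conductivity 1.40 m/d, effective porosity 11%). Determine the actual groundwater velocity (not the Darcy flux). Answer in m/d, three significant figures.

0.0574 m/d

Hydraulic gradient i = (66.96 − 64.85) / 468 = 2.11 / 468 = 0.004509
Darcy flux q = K·i = 1.40 × 0.004509 = 0.006312 m/d
Seepage velocity v = q / n = 0.006312 / 0.11 = 0.05738 m/d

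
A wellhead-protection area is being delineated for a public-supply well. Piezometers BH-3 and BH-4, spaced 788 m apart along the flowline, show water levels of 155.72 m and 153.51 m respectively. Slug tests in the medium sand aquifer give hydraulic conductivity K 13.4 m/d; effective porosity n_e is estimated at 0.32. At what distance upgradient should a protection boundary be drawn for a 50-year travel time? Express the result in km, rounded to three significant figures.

Hydraulic gradient i = (155.72 − 153.51) / 788 = 2.21 / 788 = 0.002805
q = Ki = 13.4 × 0.002805 = 0.03758 m/d
v_s = q/n_e = 0.03758/0.32 = 0.1174 m/d
T = 50 yr × 365 = 18250 d
L = v × T = 0.1174 × 18250 = 2143 m
   = 2.14 km

2.14 km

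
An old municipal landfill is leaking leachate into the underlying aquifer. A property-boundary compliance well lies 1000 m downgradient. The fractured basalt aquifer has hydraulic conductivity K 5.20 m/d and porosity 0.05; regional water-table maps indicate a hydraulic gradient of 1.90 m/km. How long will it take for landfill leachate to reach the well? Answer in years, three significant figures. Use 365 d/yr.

13.9 years

Specific discharge q = 5.20 × 0.0019 = 0.009880 m/d
v = Ki/n = 5.20·0.0019/0.05 = 0.1976 m/d
t = L / v = 1000 / 0.1976 = 5061 d
   = 5061 / 365 = 13.9 yr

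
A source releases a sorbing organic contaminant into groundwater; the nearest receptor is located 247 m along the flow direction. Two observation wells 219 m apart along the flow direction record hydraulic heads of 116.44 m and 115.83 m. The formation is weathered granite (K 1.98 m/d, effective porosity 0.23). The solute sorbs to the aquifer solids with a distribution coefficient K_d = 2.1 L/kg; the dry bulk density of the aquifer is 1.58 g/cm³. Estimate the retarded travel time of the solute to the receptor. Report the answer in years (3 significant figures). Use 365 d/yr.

435 years

Hydraulic gradient i = (116.44 − 115.83) / 219 = 0.61 / 219 = 0.002785
q = Ki = 1.98 × 0.002785 = 0.005515 m/d
Seepage velocity v = q / n = 0.005515 / 0.23 = 0.02398 m/d
Retardation R = 1 + ρ_b·K_d/n = 1 + 1.58×2.1/0.23 = 15.43
Contaminant velocity v_c = v/R = 0.02398/15.43 = 0.001554 m/d
t = L/v_c = 247/0.001554 = 158900 d
   = 158900/365 = 435 yr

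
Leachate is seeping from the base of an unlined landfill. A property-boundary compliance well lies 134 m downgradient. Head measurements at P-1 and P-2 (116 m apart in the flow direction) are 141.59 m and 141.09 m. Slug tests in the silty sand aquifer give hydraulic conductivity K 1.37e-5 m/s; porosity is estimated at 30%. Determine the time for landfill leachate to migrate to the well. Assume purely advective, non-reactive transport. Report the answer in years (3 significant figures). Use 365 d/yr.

Hydraulic gradient i = (141.59 − 141.09) / 116 = 0.50 / 116 = 0.004310
K = 1.37e-5 m/s × 86400 s/d = 1.184 m/d
Darcy flux q = K·i = 1.184 × 0.004310 = 0.005102 m/d
v = Ki/n = 1.184·0.004310/0.30 = 0.01701 m/d
t = L / v = 134 / 0.01701 = 7879 d
   = 7879 / 365 = 21.6 yr

21.6 years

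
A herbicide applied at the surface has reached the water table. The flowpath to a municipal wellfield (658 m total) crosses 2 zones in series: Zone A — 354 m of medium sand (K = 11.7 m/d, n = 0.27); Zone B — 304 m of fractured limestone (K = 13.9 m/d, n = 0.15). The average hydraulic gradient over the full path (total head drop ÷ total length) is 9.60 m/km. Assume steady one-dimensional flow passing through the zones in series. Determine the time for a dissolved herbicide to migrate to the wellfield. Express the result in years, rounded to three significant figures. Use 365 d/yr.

Continuity: the same q passes through each zone, so ΔH = q·Σ(L_j/K_j) — the zones act as resistances in series.
Σ(L/K) = 354/11.7 + 304/13.9 = 30.26 + 21.87 = 52.13 d
K_eq = L_total / Σ(L/K) = 658 / 52.13 = 12.62 m/d
q = K_eq · i = 12.62 × 0.0096 = 0.1212 m/d (same in every zone)
Zone A: v = q/n = 0.1212/0.27 = 0.4488 m/d → t_A = 354/0.4488 = 788.7 d
Zone B: v = q/n = 0.1212/0.15 = 0.8079 m/d → t_B = 304/0.8079 = 376.3 d
Total t = 788.7 + 376.3 = 1165 d
   = 1165 / 365 = 3.19 yr

3.19 years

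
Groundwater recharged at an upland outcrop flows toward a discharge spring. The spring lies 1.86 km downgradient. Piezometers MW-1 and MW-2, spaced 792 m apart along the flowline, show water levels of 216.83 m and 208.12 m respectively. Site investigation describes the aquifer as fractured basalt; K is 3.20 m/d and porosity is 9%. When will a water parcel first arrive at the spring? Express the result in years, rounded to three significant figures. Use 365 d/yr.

13.0 years

Hydraulic gradient i = (216.83 − 208.12) / 792 = 8.71 / 792 = 0.01100
q = Ki = 3.20 × 0.01100 = 0.03519 m/d
Average linear velocity = 0.03519 / 0.09 = 0.3910 m/d
L = 1.86 km = 1860 m
t = L / v = 1860 / 0.3910 = 4757 d
   = 4757 / 365 = 13.0 yr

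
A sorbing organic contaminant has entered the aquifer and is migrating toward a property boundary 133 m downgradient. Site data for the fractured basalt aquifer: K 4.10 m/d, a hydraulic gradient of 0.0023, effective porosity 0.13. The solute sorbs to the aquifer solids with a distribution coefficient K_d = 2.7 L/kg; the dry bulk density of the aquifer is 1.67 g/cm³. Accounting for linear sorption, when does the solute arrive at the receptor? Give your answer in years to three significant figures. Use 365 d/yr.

179 years

Specific discharge q = 4.10 × 0.0023 = 0.009430 m/d
v_s = q/n_e = 0.009430/0.13 = 0.07254 m/d
Retardation R = 1 + ρ_b·K_d/n = 1 + 1.67×2.7/0.13 = 35.68
Contaminant velocity v_c = v/R = 0.07254/35.68 = 0.002033 m/d
t = L/v_c = 133/0.002033 = 65430 d
   = 65430/365 = 179 yr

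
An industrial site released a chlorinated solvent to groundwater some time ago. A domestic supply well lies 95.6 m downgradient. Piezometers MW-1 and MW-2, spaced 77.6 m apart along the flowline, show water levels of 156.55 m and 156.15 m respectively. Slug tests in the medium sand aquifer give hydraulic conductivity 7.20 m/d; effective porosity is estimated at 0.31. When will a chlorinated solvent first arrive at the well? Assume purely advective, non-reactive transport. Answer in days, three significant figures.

799 days

Hydraulic gradient i = (156.55 − 156.15) / 77.6 = 0.40 / 77.6 = 0.005155
Specific discharge q = 7.20 × 0.005155 = 0.03711 m/d
v = Ki/n = 7.20·0.005155/0.31 = 0.1197 m/d
t = L / v = 95.6 / 0.1197 = 798.5 d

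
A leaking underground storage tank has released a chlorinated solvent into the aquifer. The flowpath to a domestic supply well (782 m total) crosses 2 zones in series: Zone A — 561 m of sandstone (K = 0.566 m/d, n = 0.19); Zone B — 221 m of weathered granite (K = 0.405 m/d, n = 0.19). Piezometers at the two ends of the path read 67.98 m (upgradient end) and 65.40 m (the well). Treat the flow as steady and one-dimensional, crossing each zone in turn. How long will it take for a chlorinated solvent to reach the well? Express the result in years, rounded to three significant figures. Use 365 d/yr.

Total head drop ΔH = 67.98 − 65.40 = 2.58 m
Continuity: the same q passes through each zone, so ΔH = q·Σ(L_j/K_j) — the zones act as resistances in series.
Σ(L/K) = 561/0.566 + 221/0.405 = 991.2 + 545.7 = 1537 d
q = ΔH / Σ(L/K) = 2.58 / 1537 = 0.001679 m/d (same in every zone)
Zone A: v = q/n = 0.001679/0.19 = 0.008836 m/d → t_A = 561/0.008836 = 63490 d
Zone B: v = q/n = 0.001679/0.19 = 0.008836 m/d → t_B = 221/0.008836 = 25010 d
Total t = 63490 + 25010 = 88510 d
   = 88510 / 365 = 242 yr

242 years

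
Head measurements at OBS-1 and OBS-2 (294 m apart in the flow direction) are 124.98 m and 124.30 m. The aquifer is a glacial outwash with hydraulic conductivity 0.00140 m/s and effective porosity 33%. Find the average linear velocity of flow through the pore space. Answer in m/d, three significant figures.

Hydraulic gradient i = (124.98 − 124.30) / 294 = 0.68 / 294 = 0.002313
K = 0.00140 m/s × 86400 s/d = 121.0 m/d
Darcy flux q = K·i = 121.0 × 0.002313 = 0.2798 m/d
v = Ki/n = 121.0·0.002313/0.33 = 0.8478 m/d

0.848 m/d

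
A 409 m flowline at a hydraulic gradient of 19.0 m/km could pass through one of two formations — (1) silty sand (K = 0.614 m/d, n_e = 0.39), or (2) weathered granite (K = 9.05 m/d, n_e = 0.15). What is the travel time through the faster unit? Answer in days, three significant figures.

357 days

Unit 1 (silty sand): v = 0.614×0.019/0.39 = 0.02991 m/d, t = 409/0.02991 = 13670 d
Unit 2 (weathered granite): v = 9.05×0.019/0.15 = 1.146 m/d, t = 409/1.146 = 356.8 d
Faster unit: t = 357 d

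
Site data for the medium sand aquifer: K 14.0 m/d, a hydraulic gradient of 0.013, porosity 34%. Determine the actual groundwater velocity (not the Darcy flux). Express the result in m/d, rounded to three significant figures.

Specific discharge q = 14.0 × 0.013 = 0.1820 m/d
Seepage velocity v = q / n = 0.1820 / 0.34 = 0.5353 m/d

0.535 m/d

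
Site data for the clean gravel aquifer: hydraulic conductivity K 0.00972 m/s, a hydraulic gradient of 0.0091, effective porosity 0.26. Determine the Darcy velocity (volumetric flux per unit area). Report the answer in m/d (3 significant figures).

K = 0.00972 m/s × 86400 s/d = 839.8 m/d
Darcy flux q = K·i = 839.8 × 0.0091 = 7.642 m/d

7.64 m/d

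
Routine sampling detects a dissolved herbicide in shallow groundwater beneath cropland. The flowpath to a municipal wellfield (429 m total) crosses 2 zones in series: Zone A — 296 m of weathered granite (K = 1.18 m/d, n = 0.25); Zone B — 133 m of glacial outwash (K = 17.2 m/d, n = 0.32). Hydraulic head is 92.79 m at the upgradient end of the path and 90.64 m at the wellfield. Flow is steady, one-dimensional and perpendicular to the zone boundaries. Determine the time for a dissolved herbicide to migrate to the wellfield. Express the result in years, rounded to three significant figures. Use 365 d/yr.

38.4 years

Total head drop ΔH = 92.79 − 90.64 = 2.15 m
Continuity: the same q passes through each zone, so ΔH = q·Σ(L_j/K_j) — the zones act as resistances in series.
Σ(L/K) = 296/1.18 + 133/17.2 = 250.8 + 7.733 = 258.6 d
q = ΔH / Σ(L/K) = 2.15 / 258.6 = 0.008315 m/d (same in every zone)
Zone A: v = q/n = 0.008315/0.25 = 0.03326 m/d → t_A = 296/0.03326 = 8900 d
Zone B: v = q/n = 0.008315/0.32 = 0.02598 m/d → t_B = 133/0.02598 = 5119 d
Total t = 8900 + 5119 = 14020 d
   = 14020 / 365 = 38.4 yr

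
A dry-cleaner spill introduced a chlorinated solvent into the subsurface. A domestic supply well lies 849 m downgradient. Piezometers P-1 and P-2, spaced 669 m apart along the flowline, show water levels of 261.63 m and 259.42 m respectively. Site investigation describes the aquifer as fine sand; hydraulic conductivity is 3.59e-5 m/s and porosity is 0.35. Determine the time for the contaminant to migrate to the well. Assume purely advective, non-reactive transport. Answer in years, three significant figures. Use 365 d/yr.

Hydraulic gradient i = (261.63 − 259.42) / 669 = 2.21 / 669 = 0.003303
K = 3.59e-5 m/s × 86400 s/d = 3.102 m/d
Darcy flux q = K·i = 3.102 × 0.003303 = 0.01025 m/d
Seepage velocity v = q / n = 0.01025 / 0.35 = 0.02928 m/d
t = L / v = 849 / 0.02928 = 29000 d
   = 29000 / 365 = 79.5 yr

79.5 years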